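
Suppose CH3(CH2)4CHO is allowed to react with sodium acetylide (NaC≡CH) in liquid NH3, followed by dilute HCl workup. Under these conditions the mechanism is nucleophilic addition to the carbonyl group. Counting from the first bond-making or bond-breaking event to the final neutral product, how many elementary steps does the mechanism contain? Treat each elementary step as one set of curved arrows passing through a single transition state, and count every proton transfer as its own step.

2

Step 1: HC≡C⁻ attacks the sp² carbonyl carbon; the C=O π bond breaks and the electrons end up as a lone pair on the alkoxide oxygen of the tetrahedral intermediate.
Step 2: On dilute HCl workup the alkoxide oxygen is protonated, giving a propargyl alcohol.
Total: 2 elementary steps.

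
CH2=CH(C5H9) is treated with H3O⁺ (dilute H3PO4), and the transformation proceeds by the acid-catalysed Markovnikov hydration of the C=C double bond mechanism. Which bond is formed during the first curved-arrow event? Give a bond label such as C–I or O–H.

C–H

Step 1: The π electrons of the C=C bond attack a proton of H3O⁺; Markovnikov addition places the new C–H on the less-substituted alkene carbon, so the positive charge ends up on the more-substituted carbon — a secondary carbocation. H2O is released.
The bond formed in this step is the C–H bond.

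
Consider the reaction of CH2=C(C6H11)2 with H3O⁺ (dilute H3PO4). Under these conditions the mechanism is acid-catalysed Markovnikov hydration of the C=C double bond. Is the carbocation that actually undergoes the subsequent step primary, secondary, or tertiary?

tertiary

Step 1: Electrophilic addition begins with the π(C=C) electrons forming a bond to the proton of H3O⁺. Following Markovnikov's rule, the resulting cation is tertiary. H2O is released.
No single 1,2-shift to an adjacent carbon would give a more-substituted cation, so no rearrangement occurs.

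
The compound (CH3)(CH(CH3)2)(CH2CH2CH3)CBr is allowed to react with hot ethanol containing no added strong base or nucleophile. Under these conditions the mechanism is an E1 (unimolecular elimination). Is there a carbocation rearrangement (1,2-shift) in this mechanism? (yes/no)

no

The first-formed carbocation is tertiary.
No single 1,2-shift to an adjacent carbon would produce a more-substituted cation than the one already present, so no rearrangement occurs.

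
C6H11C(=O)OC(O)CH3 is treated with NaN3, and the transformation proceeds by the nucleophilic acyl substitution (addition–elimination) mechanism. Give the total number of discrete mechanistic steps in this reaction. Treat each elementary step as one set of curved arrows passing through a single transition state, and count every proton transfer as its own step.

2

Step 1: A lone pair on the N of N3⁻ attacks the electrophilic acyl carbon; the π(C=O) electrons move onto oxygen, giving a tetrahedral intermediate.
Step 2: Elimination step: re-formation of the carbonyl π bond drives out CH3CO2⁻, giving the new acyl compound.
Total: 2 elementary steps.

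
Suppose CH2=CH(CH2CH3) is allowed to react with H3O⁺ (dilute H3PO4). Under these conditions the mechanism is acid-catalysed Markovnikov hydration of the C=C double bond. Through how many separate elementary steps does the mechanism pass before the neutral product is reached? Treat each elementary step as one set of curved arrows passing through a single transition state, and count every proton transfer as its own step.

3

Step 1: Electrophilic addition begins with the π(C=C) electrons forming a bond to the proton of H3O⁺. Following Markovnikov's rule, the resulting cation is secondary. H2O is released.
(No 1,2-shift: no single shift to an adjacent carbon would give a more stable cation.)
Step 2: Nucleophilic capture of the cation by H2O produces the protonated alcohol (an oxonium ion).
Step 3: H2O removes a proton from the oxonium oxygen, regenerating H3O⁺ and giving the neutral alcohol.
Total: 3 elementary steps.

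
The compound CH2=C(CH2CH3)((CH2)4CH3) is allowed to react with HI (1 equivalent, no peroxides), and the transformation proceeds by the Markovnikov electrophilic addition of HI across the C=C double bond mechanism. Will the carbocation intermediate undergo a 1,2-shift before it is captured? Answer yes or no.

The first-formed carbocation is tertiary.
No single 1,2-shift to an adjacent carbon would produce a more-substituted cation than the one already present, so no rearrangement occurs.

no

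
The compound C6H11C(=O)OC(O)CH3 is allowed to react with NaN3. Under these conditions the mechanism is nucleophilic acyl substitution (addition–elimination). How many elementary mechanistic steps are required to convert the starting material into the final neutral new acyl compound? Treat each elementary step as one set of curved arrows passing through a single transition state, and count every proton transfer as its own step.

Step 1: N3⁻ adds to the carbonyl carbon; the C=O π electrons shift onto oxygen and a tetrahedral alkoxide intermediate forms.
Step 2: Elimination step: re-formation of the carbonyl π bond drives out CH3CO2⁻, giving the new acyl compound.
Total: 2 elementary steps.

2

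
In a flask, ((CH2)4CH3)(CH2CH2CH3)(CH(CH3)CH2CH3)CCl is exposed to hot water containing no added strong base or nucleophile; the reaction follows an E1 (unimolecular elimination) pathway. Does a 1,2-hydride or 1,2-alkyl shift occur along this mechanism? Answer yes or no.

no

The first-formed carbocation is tertiary.
No single 1,2-shift to an adjacent carbon would produce a more-substituted cation than the one already present, so no rearrangement occurs.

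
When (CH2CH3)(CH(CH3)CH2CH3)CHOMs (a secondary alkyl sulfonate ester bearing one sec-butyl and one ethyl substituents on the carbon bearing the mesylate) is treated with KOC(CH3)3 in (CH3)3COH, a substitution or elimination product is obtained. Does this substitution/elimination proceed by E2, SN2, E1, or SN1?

Conditions: a strong/bulky base with a secondary substrate bearing a β-hydrogen.
These conditions are the textbook signature of the E2 pathway.
A strong (often hindered) base removes a β-H in concert with loss of the leaving group — bimolecular elimination.

E2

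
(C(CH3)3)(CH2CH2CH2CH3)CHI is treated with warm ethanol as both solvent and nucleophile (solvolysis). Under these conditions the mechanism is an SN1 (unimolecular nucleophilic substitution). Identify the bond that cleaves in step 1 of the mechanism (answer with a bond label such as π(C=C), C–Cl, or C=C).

Step 1: Unassisted departure of I⁻ (taking the C–I bonding pair) generates a secondary carbocation.
The bond broken in this step is the C–I bond.

C–I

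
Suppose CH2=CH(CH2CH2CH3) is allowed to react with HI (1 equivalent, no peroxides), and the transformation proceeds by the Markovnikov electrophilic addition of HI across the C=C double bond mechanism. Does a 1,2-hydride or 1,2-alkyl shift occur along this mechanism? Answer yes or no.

no

The first-formed carbocation is secondary.
No single 1,2-shift to an adjacent carbon would produce a more-substituted cation than the one already present, so no rearrangement occurs.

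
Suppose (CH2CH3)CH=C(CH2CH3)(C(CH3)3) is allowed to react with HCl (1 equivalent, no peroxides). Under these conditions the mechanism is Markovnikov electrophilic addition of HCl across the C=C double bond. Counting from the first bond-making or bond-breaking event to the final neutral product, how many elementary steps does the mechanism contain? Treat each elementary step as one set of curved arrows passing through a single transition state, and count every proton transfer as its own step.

2

Step 1: Protonation of the alkene by HCl: the π bond acts as the nucleophile and picks up H⁺, giving the more stable (Markovnikov) tertiary carbocation. The H–Cl bond breaks heterolytically, releasing Cl⁻.
(No 1,2-shift: no single shift to an adjacent carbon would give a more stable cation.)
Step 2: Cl⁻ captures the cation: a lone pair on Cl⁻ fills the empty p orbital, producing the alkyl halide product.
Total: 2 elementary steps.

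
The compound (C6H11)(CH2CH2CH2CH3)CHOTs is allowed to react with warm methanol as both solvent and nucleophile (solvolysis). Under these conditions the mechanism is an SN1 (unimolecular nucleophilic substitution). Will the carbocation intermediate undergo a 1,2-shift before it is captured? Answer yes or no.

The first-formed carbocation is secondary.
The adjacent cyclohexyl carbon already bears 2 other carbon substituents and has a hydrogen to migrate; after a 1,2-hydride shift from that carbon the positive charge sits on a tertiary centre.
Tertiary is more stable than secondary, so the shift occurs.

yes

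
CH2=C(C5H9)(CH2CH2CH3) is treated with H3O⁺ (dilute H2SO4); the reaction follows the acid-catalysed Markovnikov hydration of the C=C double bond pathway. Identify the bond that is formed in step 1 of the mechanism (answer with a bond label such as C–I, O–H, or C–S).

C–H

Step 1: Electrophilic addition begins with the π(C=C) electrons forming a bond to the proton of H3O⁺. Following Markovnikov's rule, the resulting cation is tertiary. H2O is released.
The bond formed in this step is the C–H bond.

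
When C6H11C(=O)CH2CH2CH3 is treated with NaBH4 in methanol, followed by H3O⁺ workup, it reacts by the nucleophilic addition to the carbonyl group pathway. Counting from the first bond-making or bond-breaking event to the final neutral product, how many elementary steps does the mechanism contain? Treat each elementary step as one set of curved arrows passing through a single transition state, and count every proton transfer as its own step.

Step 1: H⁻ (delivered from BH4⁻) attacks the sp² carbonyl carbon; the C=O π bond breaks and the electrons end up as a lone pair on the alkoxide oxygen of the tetrahedral intermediate.
Step 2: On H3O⁺ workup the alkoxide oxygen is protonated, giving an alcohol.
Total: 2 elementary steps.

2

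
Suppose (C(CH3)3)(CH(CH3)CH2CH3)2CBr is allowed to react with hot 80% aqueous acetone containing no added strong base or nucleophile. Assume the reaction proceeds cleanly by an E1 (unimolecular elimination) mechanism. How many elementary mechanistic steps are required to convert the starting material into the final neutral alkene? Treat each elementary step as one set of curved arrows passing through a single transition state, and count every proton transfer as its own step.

Step 1: Ionisation: the C–Br σ-bond cleaves heterolytically; both bonding electrons depart with Br⁻, leaving a tertiary carbocation at the α-carbon.
(No 1,2-shift: no single shift to an adjacent carbon would give a more stable cation.)
Step 2: Loss of a β-proton to a water molecule of the solvent: the C–H bonding pair collapses toward the cationic carbon to form the C=C π bond, yielding the alkene.
Total: 2 elementary steps.

2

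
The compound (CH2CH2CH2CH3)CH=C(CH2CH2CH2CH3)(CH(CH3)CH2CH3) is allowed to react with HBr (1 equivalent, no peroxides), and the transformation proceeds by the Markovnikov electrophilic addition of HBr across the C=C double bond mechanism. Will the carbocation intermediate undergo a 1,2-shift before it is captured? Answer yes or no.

no

The first-formed carbocation is tertiary.
No single 1,2-shift to an adjacent carbon would produce a more-substituted cation than the one already present, so no rearrangement occurs.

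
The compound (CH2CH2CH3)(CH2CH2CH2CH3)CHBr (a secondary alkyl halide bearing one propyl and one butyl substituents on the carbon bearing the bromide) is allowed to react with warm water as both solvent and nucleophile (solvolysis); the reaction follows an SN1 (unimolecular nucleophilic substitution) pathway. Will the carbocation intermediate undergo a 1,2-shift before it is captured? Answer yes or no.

The first-formed carbocation is secondary.
No single 1,2-shift to an adjacent carbon would produce a more-substituted cation than the one already present, so no rearrangement occurs.

no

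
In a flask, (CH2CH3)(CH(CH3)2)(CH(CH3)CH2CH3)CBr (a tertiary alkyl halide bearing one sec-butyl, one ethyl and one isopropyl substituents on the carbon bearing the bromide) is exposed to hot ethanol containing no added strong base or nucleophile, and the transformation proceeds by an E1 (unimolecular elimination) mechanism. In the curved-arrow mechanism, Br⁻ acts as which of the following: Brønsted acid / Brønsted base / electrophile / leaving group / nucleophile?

leaving group

Step 1: Unassisted departure of Br⁻ (taking the C–Br bonding pair) generates a tertiary carbocation.
Br⁻ departs with both electrons of the breaking σ-bond — that is the definition of a leaving group.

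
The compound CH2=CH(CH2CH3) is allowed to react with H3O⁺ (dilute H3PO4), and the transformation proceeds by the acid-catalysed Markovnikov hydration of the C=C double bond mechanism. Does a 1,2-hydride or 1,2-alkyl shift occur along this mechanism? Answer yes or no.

The first-formed carbocation is secondary.
No single 1,2-shift to an adjacent carbon would produce a more-substituted cation than the one already present, so no rearrangement occurs.

no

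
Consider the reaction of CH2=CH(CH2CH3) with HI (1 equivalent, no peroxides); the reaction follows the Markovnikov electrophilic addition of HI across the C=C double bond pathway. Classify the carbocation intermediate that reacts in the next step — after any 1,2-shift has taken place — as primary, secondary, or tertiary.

secondary

Step 1: The π electrons of the C=C bond attack a proton of HI; Markovnikov addition places the new C–H on the less-substituted alkene carbon, so the positive charge ends up on the more-substituted carbon — a secondary carbocation. The H–I bond breaks heterolytically, releasing I⁻.
No single 1,2-shift to an adjacent carbon would give a more-substituted cation, so no rearrangement occurs.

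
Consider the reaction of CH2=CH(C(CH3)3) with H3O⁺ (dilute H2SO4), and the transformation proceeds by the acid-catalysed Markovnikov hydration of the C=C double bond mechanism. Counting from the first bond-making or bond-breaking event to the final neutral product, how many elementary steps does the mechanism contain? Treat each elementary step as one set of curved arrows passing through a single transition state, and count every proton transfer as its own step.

Step 1: Electrophilic addition begins with the π(C=C) electrons forming a bond to the proton of H3O⁺. Following Markovnikov's rule, the resulting cation is secondary. H2O is released.
Step 2: Carbocation rearrangement: a 1,2-methyl shift from the adjacent tert-butyl carbon converts the initially-formed secondary cation into the more stable tertiary cation.
Step 3: A lone pair on the oxygen of H2O attacks the carbocation, forming a C–O bond and an oxonium ion (a protonated alcohol).
Step 4: Proton transfer from the O–H of the oxonium ion to H2O completes the catalytic cycle and yields the alcohol.
Total: 4 elementary steps.

4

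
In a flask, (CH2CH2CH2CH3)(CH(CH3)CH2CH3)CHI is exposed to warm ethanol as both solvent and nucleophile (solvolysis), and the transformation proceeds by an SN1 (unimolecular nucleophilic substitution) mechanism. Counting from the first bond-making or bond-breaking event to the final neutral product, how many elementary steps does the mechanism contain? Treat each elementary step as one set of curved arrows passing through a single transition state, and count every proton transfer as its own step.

4

Step 1: Rate-determining heterolysis of the C–I bond gives I⁻ and a secondary carbocation.
Step 2: A 1,2-hydride shift from the adjacent sec-butyl carbon moves the positive charge from the secondary centre to an adjacent carbon, generating a more stable tertiary carbocation.
Step 3: A lone pair on the oxygen of CH3CH2OH attacks the carbocation, forming a new C–O σ-bond and an oxonium ion.
Step 4: Proton transfer from the O–H of the oxonium ion to a solvent molecule delivers the neutral ether.
Total: 4 elementary steps.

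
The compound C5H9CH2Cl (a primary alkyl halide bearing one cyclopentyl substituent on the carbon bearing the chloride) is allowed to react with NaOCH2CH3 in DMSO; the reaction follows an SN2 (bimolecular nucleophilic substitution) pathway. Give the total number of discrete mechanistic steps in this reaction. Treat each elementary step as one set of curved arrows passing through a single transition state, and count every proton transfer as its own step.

Step 1: CH3CH2O⁻ attacks the back face of the α-carbon while Cl⁻ departs with the C–Cl bonding pair — a single concerted displacement through a pentacoordinate transition state.
Total: 1 elementary step.

1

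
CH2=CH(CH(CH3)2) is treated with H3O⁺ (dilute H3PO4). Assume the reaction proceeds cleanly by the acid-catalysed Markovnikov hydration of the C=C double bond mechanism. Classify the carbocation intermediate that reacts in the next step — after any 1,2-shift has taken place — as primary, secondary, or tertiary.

Step 1: Protonation of the alkene by H3O⁺: the π bond acts as the nucleophile and picks up H⁺, giving the more stable (Markovnikov) secondary carbocation. H2O is released.
Step 2: A hydride (H with its bonding pair) migrates from the adjacent isopropyl carbon to the cationic centre — a 1,2-hydride shift — upgrading the secondary cation to a tertiary one.
The cation rearranges from secondary to tertiary via a 1,2-hydride shift from the adjacent isopropyl carbon; the tertiary cation is what reacts next.

tertiary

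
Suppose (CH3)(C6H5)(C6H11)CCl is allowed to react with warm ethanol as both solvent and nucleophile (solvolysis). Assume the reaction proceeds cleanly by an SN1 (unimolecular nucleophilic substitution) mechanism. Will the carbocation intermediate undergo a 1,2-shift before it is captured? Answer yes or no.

The first-formed carbocation is tertiary.
No single 1,2-shift to an adjacent carbon would produce a more-substituted cation than the one already present, so no rearrangement occurs.

no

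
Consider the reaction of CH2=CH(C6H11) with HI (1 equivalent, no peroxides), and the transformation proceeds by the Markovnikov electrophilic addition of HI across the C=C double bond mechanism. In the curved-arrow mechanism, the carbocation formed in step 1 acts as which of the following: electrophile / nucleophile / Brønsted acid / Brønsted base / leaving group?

electrophile

Step 3: I⁻ captures the cation: a lone pair on I⁻ fills the empty p orbital, producing the alkyl halide product.
The carbocation formed in step 1 accepts an electron pair into an empty or π* orbital — it is the electrophile.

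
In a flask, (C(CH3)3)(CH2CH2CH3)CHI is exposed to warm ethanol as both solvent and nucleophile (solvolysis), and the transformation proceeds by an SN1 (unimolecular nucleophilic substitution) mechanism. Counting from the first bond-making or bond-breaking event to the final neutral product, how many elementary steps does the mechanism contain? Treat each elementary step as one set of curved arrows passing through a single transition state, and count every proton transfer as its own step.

Step 1: Rate-determining heterolysis of the C–I bond gives I⁻ and a secondary carbocation.
Step 2: Carbocation rearrangement: a 1,2-methyl shift from the adjacent tert-butyl carbon converts the initially-formed secondary cation into the more stable tertiary cation.
Step 3: Nucleophilic capture: the oxygen of CH3CH2OH bonds to the cationic carbon, producing an oxonium-ion intermediate.
Step 4: A second solvent molecule removes the proton on oxygen, giving the neutral ether product.
Total: 4 elementary steps.

4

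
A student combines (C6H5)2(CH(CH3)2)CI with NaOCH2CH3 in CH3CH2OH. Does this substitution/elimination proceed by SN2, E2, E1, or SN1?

E2

Conditions: a strong base with a tertiary substrate bearing a β-hydrogen.
These conditions are the textbook signature of the E2 pathway.
A strong (often hindered) base removes a β-H in concert with loss of the leaving group — bimolecular elimination.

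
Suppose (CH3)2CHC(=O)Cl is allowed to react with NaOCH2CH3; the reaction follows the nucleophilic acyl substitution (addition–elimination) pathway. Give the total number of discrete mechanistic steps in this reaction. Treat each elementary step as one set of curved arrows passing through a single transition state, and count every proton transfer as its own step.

2

Step 1: A lone pair on the O of CH3CH2O⁻ attacks the electrophilic acyl carbon; the π(C=O) electrons move onto oxygen, giving a tetrahedral intermediate.
Step 2: An oxygen lone pair re-forms the C=O π bond as the C–Cl σ-bond breaks; Cl⁻ is expelled.
Total: 2 elementary steps.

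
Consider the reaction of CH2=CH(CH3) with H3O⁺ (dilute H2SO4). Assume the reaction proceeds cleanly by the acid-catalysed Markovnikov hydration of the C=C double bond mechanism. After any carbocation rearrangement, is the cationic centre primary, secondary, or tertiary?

secondary

Step 1: Protonation of the alkene by H3O⁺: the π bond acts as the nucleophile and picks up H⁺, giving the more stable (Markovnikov) secondary carbocation. H2O is released.
No single 1,2-shift to an adjacent carbon would give a more-substituted cation, so no rearrangement occurs.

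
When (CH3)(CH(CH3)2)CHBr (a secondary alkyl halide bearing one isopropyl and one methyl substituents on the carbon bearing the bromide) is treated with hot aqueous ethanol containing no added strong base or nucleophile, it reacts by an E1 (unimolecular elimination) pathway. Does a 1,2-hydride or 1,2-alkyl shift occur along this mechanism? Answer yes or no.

The first-formed carbocation is secondary.
The adjacent isopropyl carbon already bears 2 other carbon substituents and has a hydrogen to migrate; after a 1,2-hydride shift from that carbon the positive charge sits on a tertiary centre.
Tertiary is more stable than secondary, so the shift occurs.

yes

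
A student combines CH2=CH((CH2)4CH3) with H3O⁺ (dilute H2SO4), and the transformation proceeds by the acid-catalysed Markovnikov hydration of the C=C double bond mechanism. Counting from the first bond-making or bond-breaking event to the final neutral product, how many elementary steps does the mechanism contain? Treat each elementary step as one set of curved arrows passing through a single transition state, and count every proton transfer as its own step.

3

Step 1: Protonation of the alkene by H3O⁺: the π bond acts as the nucleophile and picks up H⁺, giving the more stable (Markovnikov) secondary carbocation. H2O is released.
(No 1,2-shift: no single shift to an adjacent carbon would give a more stable cation.)
Step 2: Nucleophilic capture of the cation by H2O produces the protonated alcohol (an oxonium ion).
Step 3: H2O removes a proton from the oxonium oxygen, regenerating H3O⁺ and giving the neutral alcohol.
Total: 3 elementary steps.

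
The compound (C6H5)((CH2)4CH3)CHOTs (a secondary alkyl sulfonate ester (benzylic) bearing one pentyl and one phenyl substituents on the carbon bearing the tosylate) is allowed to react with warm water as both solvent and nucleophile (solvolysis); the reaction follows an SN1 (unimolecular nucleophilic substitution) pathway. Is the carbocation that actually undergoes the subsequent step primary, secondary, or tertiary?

Step 1: Ionisation: the C–O σ-bond cleaves heterolytically; both bonding electrons depart with TsO⁻, leaving a secondary carbocation at the α-carbon.
No single 1,2-shift to an adjacent carbon would give a more-substituted cation, so no rearrangement occurs.

secondary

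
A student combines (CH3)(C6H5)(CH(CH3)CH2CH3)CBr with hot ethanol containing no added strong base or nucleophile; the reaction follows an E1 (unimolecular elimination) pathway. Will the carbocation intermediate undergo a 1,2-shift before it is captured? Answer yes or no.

no

The first-formed carbocation is tertiary.
No single 1,2-shift to an adjacent carbon would produce a more-substituted cation than the one already present, so no rearrangement occurs.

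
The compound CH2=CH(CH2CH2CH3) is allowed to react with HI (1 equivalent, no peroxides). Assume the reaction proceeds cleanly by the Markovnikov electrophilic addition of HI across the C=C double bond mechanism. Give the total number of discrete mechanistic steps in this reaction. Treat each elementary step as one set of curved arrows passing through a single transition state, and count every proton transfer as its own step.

2

Step 1: Protonation of the alkene by HI: the π bond acts as the nucleophile and picks up H⁺, giving the more stable (Markovnikov) secondary carbocation. The H–I bond breaks heterolytically, releasing I⁻.
(No 1,2-shift: no single shift to an adjacent carbon would give a more stable cation.)
Step 2: I⁻ captures the cation: a lone pair on I⁻ fills the empty p orbital, producing the alkyl halide product.
Total: 2 elementary steps.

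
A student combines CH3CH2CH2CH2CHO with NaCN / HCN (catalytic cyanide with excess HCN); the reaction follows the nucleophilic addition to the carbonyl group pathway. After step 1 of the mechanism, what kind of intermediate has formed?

Step 1: A lone pair / filled orbital on CN⁻ attacks the electrophilic carbonyl carbon; the π(C=O) electrons shift onto oxygen, producing a tetrahedral alkoxide intermediate.
After step 1 the species present is a tetrahedral alkoxide intermediate.

tetrahedral alkoxide intermediate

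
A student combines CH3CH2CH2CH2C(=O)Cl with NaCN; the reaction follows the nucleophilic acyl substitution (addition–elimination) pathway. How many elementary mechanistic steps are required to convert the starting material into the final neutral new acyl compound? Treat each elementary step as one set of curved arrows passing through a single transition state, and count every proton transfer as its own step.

2

Step 1: CN⁻ adds to the carbonyl carbon; the C=O π electrons shift onto oxygen and a tetrahedral alkoxide intermediate forms.
Step 2: An oxygen lone pair re-forms the C=O π bond as the C–Cl σ-bond breaks; Cl⁻ is expelled.
Total: 2 elementary steps.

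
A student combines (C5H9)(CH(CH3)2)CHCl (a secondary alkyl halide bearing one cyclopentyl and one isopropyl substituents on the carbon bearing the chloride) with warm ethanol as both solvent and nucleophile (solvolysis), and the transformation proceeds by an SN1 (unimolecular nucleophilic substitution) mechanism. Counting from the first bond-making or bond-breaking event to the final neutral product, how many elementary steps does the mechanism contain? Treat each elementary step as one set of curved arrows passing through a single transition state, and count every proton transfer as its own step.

Step 1: Ionisation: the C–Cl σ-bond cleaves heterolytically; both bonding electrons depart with Cl⁻, leaving a secondary carbocation at the α-carbon.
Step 2: A 1,2-hydride shift from the adjacent cyclopentyl carbon moves the positive charge from the secondary centre to an adjacent carbon, generating a more stable tertiary carbocation.
Step 3: CH3CH2OH donates an oxygen lone pair into the empty p orbital of the cation, giving a protonated ether (an oxonium ion).
Step 4: A second solvent molecule removes the proton on oxygen, giving the neutral ether product.
Total: 4 elementary steps.

4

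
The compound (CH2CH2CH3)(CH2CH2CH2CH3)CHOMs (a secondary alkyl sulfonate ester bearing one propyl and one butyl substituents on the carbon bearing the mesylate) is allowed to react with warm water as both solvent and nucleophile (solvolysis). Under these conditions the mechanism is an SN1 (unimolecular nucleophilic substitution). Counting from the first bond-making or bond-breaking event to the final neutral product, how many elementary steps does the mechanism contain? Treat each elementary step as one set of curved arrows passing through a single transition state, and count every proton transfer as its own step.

Step 1: Rate-determining heterolysis of the C–O bond gives MsO⁻ and a secondary carbocation.
(No 1,2-shift: no single shift to an adjacent carbon would give a more stable cation.)
Step 2: H2O donates an oxygen lone pair into the empty p orbital of the cation, giving a protonated alcohol (an oxonium ion).
Step 3: Proton transfer from the O–H of the oxonium ion to a solvent molecule delivers the neutral alcohol.
Total: 3 elementary steps.

3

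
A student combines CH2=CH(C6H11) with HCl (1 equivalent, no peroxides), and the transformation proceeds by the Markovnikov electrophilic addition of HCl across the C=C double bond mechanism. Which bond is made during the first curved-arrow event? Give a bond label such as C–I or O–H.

C–H

Step 1: Electrophilic addition begins with the π(C=C) electrons forming a bond to the proton of HCl. Following Markovnikov's rule, the resulting cation is secondary. The H–Cl bond breaks heterolytically, releasing Cl⁻.
The bond formed in this step is the C–H bond.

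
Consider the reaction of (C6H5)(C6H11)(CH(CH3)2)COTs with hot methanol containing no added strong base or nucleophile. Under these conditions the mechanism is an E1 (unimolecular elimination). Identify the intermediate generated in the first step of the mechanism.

Step 1: Rate-determining heterolysis of the C–O bond gives TsO⁻ and a tertiary carbocation.
After step 1 the species present is a tertiary carbocation.

tertiary carbocation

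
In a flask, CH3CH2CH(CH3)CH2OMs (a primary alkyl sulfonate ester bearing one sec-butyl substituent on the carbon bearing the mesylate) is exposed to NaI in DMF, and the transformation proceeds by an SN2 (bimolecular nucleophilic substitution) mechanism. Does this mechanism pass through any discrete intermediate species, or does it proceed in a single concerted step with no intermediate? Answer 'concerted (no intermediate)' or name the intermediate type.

concerted (no intermediate)

The iodide nucleophile donates a lone pair from I to the α-carbon in a backside attack; simultaneously the C–O σ-bond breaks and both of its electrons leave with MsO⁻. One concerted step with inversion of configuration.
All bond changes occur in one transition state; no discrete intermediate is formed.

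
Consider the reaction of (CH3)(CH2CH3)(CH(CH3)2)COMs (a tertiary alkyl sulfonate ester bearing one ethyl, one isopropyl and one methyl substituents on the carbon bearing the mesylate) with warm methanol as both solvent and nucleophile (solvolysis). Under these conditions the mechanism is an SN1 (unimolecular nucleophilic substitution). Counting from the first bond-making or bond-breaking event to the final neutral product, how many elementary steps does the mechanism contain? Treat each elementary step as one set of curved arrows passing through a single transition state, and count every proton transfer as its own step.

3

Step 1: Ionisation: the C–O σ-bond cleaves heterolytically; both bonding electrons depart with MsO⁻, leaving a tertiary carbocation at the α-carbon.
(No 1,2-shift: no single shift to an adjacent carbon would give a more stable cation.)
Step 2: CH3OH donates an oxygen lone pair into the empty p orbital of the cation, giving a protonated ether (an oxonium ion).
Step 3: Deprotonation of the oxonium oxygen by solvent methanol yields the neutral ether.
Total: 3 elementary steps.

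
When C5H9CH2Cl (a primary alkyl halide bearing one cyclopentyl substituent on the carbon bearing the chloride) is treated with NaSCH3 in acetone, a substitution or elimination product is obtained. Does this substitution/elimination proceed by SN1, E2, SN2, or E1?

Conditions: a primary substrate with a strong nucleophile in the polar aprotic solvent acetone.
These conditions are the textbook signature of the SN2 pathway.
An unhindered substrate with a strong nucleophile in a polar aprotic solvent favours one-step backside displacement.

SN2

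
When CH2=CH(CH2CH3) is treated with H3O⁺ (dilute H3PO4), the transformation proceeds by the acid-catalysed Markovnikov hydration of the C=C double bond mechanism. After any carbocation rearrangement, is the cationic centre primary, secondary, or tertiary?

Step 1: The π electrons of the C=C bond attack a proton of H3O⁺; Markovnikov addition places the new C–H on the less-substituted alkene carbon, so the positive charge ends up on the more-substituted carbon — a secondary carbocation. H2O is released.
No single 1,2-shift to an adjacent carbon would give a more-substituted cation, so no rearrangement occurs.

secondary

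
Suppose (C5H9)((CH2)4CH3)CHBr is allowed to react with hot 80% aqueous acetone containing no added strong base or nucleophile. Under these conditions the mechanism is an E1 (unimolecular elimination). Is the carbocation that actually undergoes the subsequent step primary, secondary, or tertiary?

tertiary

Step 1: Rate-determining heterolysis of the C–Br bond gives Br⁻ and a secondary carbocation.
Step 2: A hydride (H with its bonding pair) migrates from the adjacent cyclopentyl carbon to the cationic centre — a 1,2-hydride shift — upgrading the secondary cation to a tertiary one.
The cation rearranges from secondary to tertiary via a 1,2-hydride shift from the adjacent cyclopentyl carbon; the tertiary cation is what reacts next.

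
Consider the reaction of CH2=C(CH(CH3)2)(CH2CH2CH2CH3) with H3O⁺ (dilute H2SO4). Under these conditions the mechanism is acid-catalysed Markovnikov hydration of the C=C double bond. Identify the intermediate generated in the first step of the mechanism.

Step 1: Electrophilic addition begins with the π(C=C) electrons forming a bond to the proton of H3O⁺. Following Markovnikov's rule, the resulting cation is tertiary. H2O is released.
After step 1 the species present is a tertiary carbocation.

tertiary carbocation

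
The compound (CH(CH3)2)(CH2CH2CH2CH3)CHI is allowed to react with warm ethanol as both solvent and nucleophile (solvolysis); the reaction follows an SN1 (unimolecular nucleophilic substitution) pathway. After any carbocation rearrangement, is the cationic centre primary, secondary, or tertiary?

Step 1: Ionisation: the C–I σ-bond cleaves heterolytically; both bonding electrons depart with I⁻, leaving a secondary carbocation at the α-carbon.
Step 2: A 1,2-hydride shift from the adjacent isopropyl carbon moves the positive charge from the secondary centre to an adjacent carbon, generating a more stable tertiary carbocation.
The cation rearranges from secondary to tertiary via a 1,2-hydride shift from the adjacent isopropyl carbon; the tertiary cation is what reacts next.

tertiary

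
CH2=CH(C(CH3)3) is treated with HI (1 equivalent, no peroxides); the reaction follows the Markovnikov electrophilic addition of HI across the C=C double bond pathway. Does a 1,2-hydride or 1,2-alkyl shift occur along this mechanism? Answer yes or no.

The first-formed carbocation is secondary.
The adjacent tert-butyl carbon has no hydrogen but bears methyl groups; migration of one methyl with its bonding pair (a 1,2-methyl shift) places the charge on a tertiary centre.
Tertiary is more stable than secondary, so the shift occurs.

yes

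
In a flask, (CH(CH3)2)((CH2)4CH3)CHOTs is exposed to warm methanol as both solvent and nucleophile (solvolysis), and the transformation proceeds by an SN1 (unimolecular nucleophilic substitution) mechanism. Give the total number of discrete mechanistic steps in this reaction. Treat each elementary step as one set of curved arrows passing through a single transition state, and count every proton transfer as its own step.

Step 1: Ionisation: the C–O σ-bond cleaves heterolytically; both bonding electrons depart with TsO⁻, leaving a secondary carbocation at the α-carbon.
Step 2: Carbocation rearrangement: a 1,2-hydride shift from the adjacent isopropyl carbon converts the initially-formed secondary cation into the more stable tertiary cation.
Step 3: CH3OH donates an oxygen lone pair into the empty p orbital of the cation, giving a protonated ether (an oxonium ion).
Step 4: A second solvent molecule removes the proton on oxygen, giving the neutral ether product.
Total: 4 elementary steps.

4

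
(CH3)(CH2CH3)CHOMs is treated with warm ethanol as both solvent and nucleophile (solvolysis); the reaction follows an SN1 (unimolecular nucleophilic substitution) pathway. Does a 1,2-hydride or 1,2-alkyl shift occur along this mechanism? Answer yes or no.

The first-formed carbocation is secondary.
No single 1,2-shift to an adjacent carbon would produce a more-substituted cation than the one already present, so no rearrangement occurs.

no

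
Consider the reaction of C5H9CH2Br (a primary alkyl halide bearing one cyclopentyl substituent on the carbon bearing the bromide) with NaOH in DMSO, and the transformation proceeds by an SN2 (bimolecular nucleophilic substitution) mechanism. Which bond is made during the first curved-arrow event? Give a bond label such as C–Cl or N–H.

Step 1: Backside attack by OH⁻ on the carbon bearing the bromide: the new C–O bond forms as the C–Br bond breaks, with Walden inversion at carbon.
The bond formed in this step is the C–O bond.

C–O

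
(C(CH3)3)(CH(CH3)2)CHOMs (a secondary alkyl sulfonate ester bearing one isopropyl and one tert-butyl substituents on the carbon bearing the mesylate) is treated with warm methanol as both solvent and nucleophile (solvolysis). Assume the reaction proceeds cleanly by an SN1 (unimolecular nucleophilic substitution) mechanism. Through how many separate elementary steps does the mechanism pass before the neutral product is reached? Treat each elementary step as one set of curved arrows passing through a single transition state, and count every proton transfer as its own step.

4

Step 1: Unassisted departure of MsO⁻ (taking the C–O bonding pair) generates a secondary carbocation.
Step 2: A 1,2-hydride shift from the adjacent isopropyl carbon moves the positive charge from the secondary centre to an adjacent carbon, generating a more stable tertiary carbocation.
Step 3: Nucleophilic capture: the oxygen of CH3OH bonds to the cationic carbon, producing an oxonium-ion intermediate.
Step 4: Deprotonation of the oxonium oxygen by solvent methanol yields the neutral ether.
Total: 4 elementary steps.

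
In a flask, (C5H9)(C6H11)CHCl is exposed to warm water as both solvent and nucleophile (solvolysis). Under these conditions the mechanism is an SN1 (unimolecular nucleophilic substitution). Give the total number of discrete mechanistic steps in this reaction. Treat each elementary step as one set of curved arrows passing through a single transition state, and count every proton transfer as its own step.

Step 1: Ionisation: the C–Cl σ-bond cleaves heterolytically; both bonding electrons depart with Cl⁻, leaving a secondary carbocation at the α-carbon.
Step 2: A hydride (H with its bonding pair) migrates from the adjacent cyclohexyl carbon to the cationic centre — a 1,2-hydride shift — upgrading the secondary cation to a tertiary one.
Step 3: H2O donates an oxygen lone pair into the empty p orbital of the cation, giving a protonated alcohol (an oxonium ion).
Step 4: A second solvent molecule removes the proton on oxygen, giving the neutral alcohol product.
Total: 4 elementary steps.

4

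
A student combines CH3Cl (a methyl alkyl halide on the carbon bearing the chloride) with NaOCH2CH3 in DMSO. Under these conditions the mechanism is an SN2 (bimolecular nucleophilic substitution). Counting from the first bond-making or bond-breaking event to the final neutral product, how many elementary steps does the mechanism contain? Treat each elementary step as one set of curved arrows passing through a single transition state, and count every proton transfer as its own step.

1

Step 1: The ethoxide nucleophile donates a lone pair from O to the α-carbon in a backside attack; simultaneously the C–Cl σ-bond breaks and both of its electrons leave with Cl⁻. One concerted step with inversion of configuration.
Total: 1 elementary step.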